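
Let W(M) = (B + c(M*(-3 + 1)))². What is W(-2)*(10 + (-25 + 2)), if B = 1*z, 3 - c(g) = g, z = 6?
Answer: -325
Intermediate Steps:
c(g) = 3 - g
B = 6 (B = 1*6 = 6)
W(M) = (9 + 2*M)² (W(M) = (6 + (3 - M*(-3 + 1)))² = (6 + (3 - M*(-2)))² = (6 + (3 - (-2)*M))² = (6 + (3 + 2*M))² = (9 + 2*M)²)
W(-2)*(10 + (-25 + 2)) = (9 + 2*(-2))²*(10 + (-25 + 2)) = (9 - 4)²*(10 - 23) = 5²*(-13) = 25*(-13) = -325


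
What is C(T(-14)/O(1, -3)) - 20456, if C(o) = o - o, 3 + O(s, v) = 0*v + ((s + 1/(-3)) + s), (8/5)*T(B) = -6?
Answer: -20456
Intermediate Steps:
T(B) = -15/4 (T(B) = (5/8)*(-6) = -15/4)
O(s, v) = -10/3 + 2*s (O(s, v) = -3 + (0*v + ((s + 1/(-3)) + s)) = -3 + (0 + ((s + 1*(-⅓)) + s)) = -3 + (0 + ((s - ⅓) + s)) = -3 + (0 + ((-⅓ + s) + s)) = -3 + (0 + (-⅓ + 2*s)) = -3 + (-⅓ + 2*s) = -10/3 + 2*s)
C(o) = 0
C(T(-14)/O(1, -3)) - 20456 = 0 - 20456 = -20456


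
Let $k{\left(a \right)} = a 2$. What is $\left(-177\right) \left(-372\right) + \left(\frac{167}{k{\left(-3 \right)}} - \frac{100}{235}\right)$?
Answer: $\frac{18560039}{282} \approx 65816.0$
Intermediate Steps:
$k{\left(a \right)} = 2 a$
$\left(-177\right) \left(-372\right) + \left(\frac{167}{k{\left(-3 \right)}} - \frac{100}{235}\right) = \left(-177\right) \left(-372\right) + \left(\frac{167}{2 \left(-3\right)} - \frac{100}{235}\right) = 65844 + \left(\frac{167}{-6} - \frac{20}{47}\right) = 65844 + \left(167 \left(- \frac{1}{6}\right) - \frac{20}{47}\right) = 65844 - \frac{7969}{282} = \frac{18560039}{282}$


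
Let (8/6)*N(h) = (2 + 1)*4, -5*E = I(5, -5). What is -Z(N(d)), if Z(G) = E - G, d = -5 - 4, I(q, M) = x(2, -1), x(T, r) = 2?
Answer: 47/5 ≈ 9.4000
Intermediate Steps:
I(q, M) = 2
E = -⅖ (E = -⅕*2 = -⅖ ≈ -0.40000)
d = -9
N(h) = 9 (N(h) = 3*((2 + 1)*4)/4 = 3*(3*4)/4 = (¾)*12 = 9)
Z(G) = -⅖ - G
-Z(N(d)) = -(-⅖ - 1*9) = -(-⅖ - 9) = -1*(-47/5) = 47/5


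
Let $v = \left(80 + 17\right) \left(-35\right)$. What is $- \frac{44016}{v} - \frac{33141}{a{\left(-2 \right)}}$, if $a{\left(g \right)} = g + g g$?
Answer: $- \frac{16060809}{970} \approx -16558.0$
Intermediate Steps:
$v = -3395$ ($v = 97 \left(-35\right) = -3395$)
$a{\left(g \right)} = g + g^{2}$
$- \frac{44016}{v} - \frac{33141}{a{\left(-2 \right)}} = - \frac{44016}{-3395} - \frac{33141}{\left(-2\right) \left(1 - 2\right)} = \left(-44016\right) \left(- \frac{1}{3395}\right) - \frac{33141}{\left(-2\right) \left(-1\right)} = \frac{6288}{485} - \frac{33141}{2} = - \frac{16060809}{970}$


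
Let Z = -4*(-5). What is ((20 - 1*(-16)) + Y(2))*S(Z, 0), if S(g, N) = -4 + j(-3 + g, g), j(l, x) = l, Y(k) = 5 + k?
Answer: 559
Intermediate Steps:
Z = 20
S(g, N) = -7 + g (S(g, N) = -4 + (-3 + g) = -7 + g)
((20 - 1*(-16)) + Y(2))*S(Z, 0) = ((20 - 1*(-16)) + (5 + 2))*(-7 + 20) = ((20 + 16) + 7)*13 = (36 + 7)*13 = 43*13 = 559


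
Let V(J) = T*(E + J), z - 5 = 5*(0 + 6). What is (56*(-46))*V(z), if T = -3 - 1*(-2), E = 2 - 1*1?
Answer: 92736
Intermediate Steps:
E = 1 (E = 2 - 1 = 1)
z = 35 (z = 5 + 5*(0 + 6) = 5 + 5*6 = 5 + 30 = 35)
T = -1 (T = -3 + 2 = -1)
V(J) = -1 - J (V(J) = -(1 + J) = -1 - J)
(56*(-46))*V(z) = (56*(-46))*(-1 - 1*35) = -2576*(-1 - 35) = -2576*(-36) = 92736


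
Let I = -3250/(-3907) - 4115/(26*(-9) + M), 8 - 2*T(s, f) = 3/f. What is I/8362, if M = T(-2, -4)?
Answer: 67294345/30007701779 ≈ 0.0022426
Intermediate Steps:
T(s, f) = 4 - 3/(2*f)
M = 35/8 (M = 4 - 3/2/(-4) = 4 - 3/2*(-¼) = 4 + 3/8 = 35/8 ≈ 4.3750)
I = 134588690/7177159 (I = -3250/(-3907) - 4115/(26*(-9) + 35/8) = -3250*(-1/3907) - 4115/(-234 + 35/8) = 3250/3907 - 4115/(-1837/8) = 3250/3907 - 4115*(-8/1837) = 3250/3907 + 32920/1837 = 134588690/7177159 ≈ 18.752)
I/8362 = (134588690/7177159)/8362 = (134588690/7177159)*(1/8362) = 67294345/30007701779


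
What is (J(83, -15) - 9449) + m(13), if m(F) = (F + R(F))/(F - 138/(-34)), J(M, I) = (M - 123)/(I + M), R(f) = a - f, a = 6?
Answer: -23292368/2465 ≈ -9449.2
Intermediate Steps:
R(f) = 6 - f
J(M, I) = (-123 + M)/(I + M)
m(F) = 6/(69/17 + F) (m(F) = (F + (6 - F))/(F - 138/(-34)) = 6/(F - 138*(-1/34)) = 6/(F + 69/17) = 6/(69/17 + F))
(J(83, -15) - 9449) + m(13) = ((-123 + 83)/(-15 + 83) - 9449) + 102/(69 + 17*13) = (-40/68 - 9449) + 102/(69 + 221) = ((1/68)*(-40) - 9449) + 102/290 = (-10/17 - 9449) + 102*(1/290) = -160643/17 + 51/145 = -23292368/2465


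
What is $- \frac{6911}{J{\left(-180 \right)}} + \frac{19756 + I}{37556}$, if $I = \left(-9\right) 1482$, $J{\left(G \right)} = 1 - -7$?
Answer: $- \frac{64874543}{75112} \approx -863.7$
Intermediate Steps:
$J{\left(G \right)} = 8$ ($J{\left(G \right)} = 1 + 7 = 8$)
$I = -13338$
$- \frac{6911}{J{\left(-180 \right)}} + \frac{19756 + I}{37556} = - \frac{6911}{8} + \frac{19756 - 13338}{37556} = \left(-6911\right) \frac{1}{8} + 6418 \cdot \frac{1}{37556} = - \frac{6911}{8} + \frac{3209}{18778} = - \frac{64874543}{75112}$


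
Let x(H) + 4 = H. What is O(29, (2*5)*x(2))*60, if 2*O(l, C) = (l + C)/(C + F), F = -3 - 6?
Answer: -270/29 ≈ -9.3103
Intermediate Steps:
x(H) = -4 + H
F = -9
O(l, C) = (C + l)/(2*(-9 + C)) (O(l, C) = ((l + C)/(C - 9))/2 = ((C + l)/(-9 + C))/2 = (C + l)/(2*(-9 + C)))
O(29, (2*5)*x(2))*60 = (((2*5)*(-4 + 2) + 29)/(2*(-9 + (2*5)*(-4 + 2))))*60 = ((10*(-2) + 29)/(2*(-9 + 10*(-2))))*60 = ((-20 + 29)/(2*(-9 - 20)))*60 = ((½)*9/(-29))*60 = ((½)*(-1/29)*9)*60 = -9/58*60 = -270/29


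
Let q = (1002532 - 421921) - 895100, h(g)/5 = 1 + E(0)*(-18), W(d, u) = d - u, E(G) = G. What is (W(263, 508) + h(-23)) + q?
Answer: -314729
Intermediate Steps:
h(g) = 5 (h(g) = 5*(1 + 0*(-18)) = 5*(1 + 0) = 5*1 = 5)
q = -314489 (q = 580611 - 895100 = -314489)
(W(263, 508) + h(-23)) + q = ((263 - 1*508) + 5) - 314489 = ((263 - 508) + 5) - 314489 = (-245 + 5) - 314489 = -240 - 314489 = -314729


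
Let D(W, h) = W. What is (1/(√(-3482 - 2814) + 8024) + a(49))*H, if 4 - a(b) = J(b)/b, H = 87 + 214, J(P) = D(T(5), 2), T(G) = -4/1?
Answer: 9888900103/8048859 - 43*I*√1574/4599348 ≈ 1228.6 - 0.00037092*I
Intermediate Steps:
T(G) = -4 (T(G) = -4*1 = -4)
J(P) = -4
H = 301
a(b) = 4 + 4/b (a(b) = 4 - (-4)/b = 4 + 4/b)
(1/(√(-3482 - 2814) + 8024) + a(49))*H = (1/(√(-3482 - 2814) + 8024) + (4 + 4/49))*301 = (1/(√(-6296) + 8024) + (4 + 4*(1/49)))*301 = (1/(2*I*√1574 + 8024) + (4 + 4/49))*301 = (1/(8024 + 2*I*√1574) + 200/49)*301 = (200/49 + 1/(8024 + 2*I*√1574))*301 = 8600/7 + 301/(8024 + 2*I*√1574)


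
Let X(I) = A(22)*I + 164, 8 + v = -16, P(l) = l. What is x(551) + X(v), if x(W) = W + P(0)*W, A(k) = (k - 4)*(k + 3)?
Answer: -10085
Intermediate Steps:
A(k) = (-4 + k)*(3 + k)
x(W) = W (x(W) = W + 0*W = W + 0 = W)
v = -24 (v = -8 - 16 = -24)
X(I) = 164 + 450*I (X(I) = (-12 + 22² - 1*22)*I + 164 = (-12 + 484 - 22)*I + 164 = 450*I + 164 = 164 + 450*I)
x(551) + X(v) = 551 + (164 + 450*(-24)) = 551 + (164 - 10800) = 551 - 10636 = -10085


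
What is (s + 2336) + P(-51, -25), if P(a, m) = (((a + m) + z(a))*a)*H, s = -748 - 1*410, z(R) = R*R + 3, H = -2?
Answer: 259034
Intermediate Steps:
z(R) = 3 + R² (z(R) = R² + 3 = 3 + R²)
s = -1158 (s = -748 - 410 = -1158)
P(a, m) = -2*a*(3 + a + m + a²) (P(a, m) = (((a + m) + (3 + a²))*a)*(-2) = ((3 + a + m + a²)*a)*(-2) = (a*(3 + a + m + a²))*(-2) = -2*a*(3 + a + m + a²))
(s + 2336) + P(-51, -25) = (-1158 + 2336) - 2*(-51)*(3 - 51 - 25 + (-51)²) = 1178 - 2*(-51)*(3 - 51 - 25 + 2601) = 1178 - 2*(-51)*2528 = 1178 + 257856 = 259034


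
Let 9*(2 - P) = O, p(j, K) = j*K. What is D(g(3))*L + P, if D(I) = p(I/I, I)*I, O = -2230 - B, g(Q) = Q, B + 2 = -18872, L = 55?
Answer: -4057/3 ≈ -1352.3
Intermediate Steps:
B = -18874 (B = -2 - 18872 = -18874)
p(j, K) = K*j
O = 16644 (O = -2230 - 1*(-18874) = -2230 + 18874 = 16644)
D(I) = I² (D(I) = (I*(I/I))*I = (I*1)*I = I*I = I²)
P = -5542/3 (P = 2 - ⅑*16644 = 2 - 5548/3 = -5542/3 ≈ -1847.3)
D(g(3))*L + P = 3²*55 - 5542/3 = 9*55 - 5542/3 = 495 - 5542/3 = -4057/3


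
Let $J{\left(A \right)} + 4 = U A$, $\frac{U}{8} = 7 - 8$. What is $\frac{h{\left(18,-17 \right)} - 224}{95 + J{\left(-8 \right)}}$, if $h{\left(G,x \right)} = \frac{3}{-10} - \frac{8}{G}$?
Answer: $- \frac{20227}{13950} \approx -1.45$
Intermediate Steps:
$U = -8$ ($U = 8 \left(7 - 8\right) = 8 \left(-1\right) = -8$)
$h{\left(G,x \right)} = - \frac{3}{10} - \frac{8}{G}$ ($h{\left(G,x \right)} = 3 \left(- \frac{1}{10}\right) - \frac{8}{G} = - \frac{3}{10} - \frac{8}{G}$)
$J{\left(A \right)} = -4 - 8 A$
$\frac{h{\left(18,-17 \right)} - 224}{95 + J{\left(-8 \right)}} = \frac{\left(- \frac{3}{10} - \frac{8}{18}\right) - 224}{95 - -60} = \frac{\left(- \frac{3}{10} - \frac{4}{9}\right) - 224}{95 + \left(-4 + 64\right)} = \frac{\left(- \frac{3}{10} - \frac{4}{9}\right) - 224}{95 + 60} = \frac{- \frac{67}{90} - 224}{155} = \left(- \frac{20227}{90}\right) \frac{1}{155} = - \frac{20227}{13950}$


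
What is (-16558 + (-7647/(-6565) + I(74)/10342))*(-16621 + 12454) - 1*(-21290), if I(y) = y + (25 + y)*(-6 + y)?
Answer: 2342754783290296/33947615 ≈ 6.9011e+7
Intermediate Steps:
I(y) = y + (-6 + y)*(25 + y)
(-16558 + (-7647/(-6565) + I(74)/10342))*(-16621 + 12454) - 1*(-21290) = (-16558 + (-7647/(-6565) + (-150 + 74**2 + 20*74)/10342))*(-16621 + 12454) - 1*(-21290) = (-16558 + (-7647*(-1/6565) + (-150 + 5476 + 1480)*(1/10342)))*(-4167) + 21290 = (-16558 + (7647/6565 + 6806*(1/10342)))*(-4167) + 21290 = (-16558 + (7647/6565 + 3403/5171))*(-4167) + 21290 = (-16558 + 61883332/33947615)*(-4167) + 21290 = -562042725838/33947615*(-4167) + 21290 = 2342032038566946/33947615 + 21290 = 2342754783290296/33947615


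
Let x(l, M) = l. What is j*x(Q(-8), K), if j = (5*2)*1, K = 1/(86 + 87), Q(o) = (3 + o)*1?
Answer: -50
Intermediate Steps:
Q(o) = 3 + o
K = 1/173 ≈ 0.0057803
j = 10 (j = 10*1 = 10)
j*x(Q(-8), K) = 10*(3 - 8) = 10*(-5) = -50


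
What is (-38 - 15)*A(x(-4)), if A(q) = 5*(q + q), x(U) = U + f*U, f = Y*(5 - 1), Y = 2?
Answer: 19080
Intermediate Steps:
f = 8 (f = 2*(5 - 1) = 2*4 = 8)
x(U) = 9*U (x(U) = U + 8*U = 9*U)
A(q) = 10*q (A(q) = 5*(2*q) = 10*q)
(-38 - 15)*A(x(-4)) = (-38 - 15)*(10*(9*(-4))) = -530*(-36) = -53*(-360) = 19080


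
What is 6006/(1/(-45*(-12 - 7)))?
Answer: 5135130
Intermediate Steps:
6006/(1/(-45*(-12 - 7))) = 6006/(1/(-45*(-19))) = 6006/(1/855) = 6006*855 = 5135130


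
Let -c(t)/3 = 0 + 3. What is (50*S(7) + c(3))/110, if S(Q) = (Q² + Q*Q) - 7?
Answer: 4541/110 ≈ 41.282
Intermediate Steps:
c(t) = -9 (c(t) = -3*(0 + 3) = -3*3 = -9)
S(Q) = -7 + 2*Q² (S(Q) = (Q² + Q²) - 7 = 2*Q² - 7 = -7 + 2*Q²)
(50*S(7) + c(3))/110 = (50*(-7 + 2*7²) - 9)/110 = (50*(-7 + 2*49) - 9)*(1/110) = (50*(-7 + 98) - 9)*(1/110) = (50*91 - 9)*(1/110) = (4550 - 9)*(1/110) = 4541*(1/110) = 4541/110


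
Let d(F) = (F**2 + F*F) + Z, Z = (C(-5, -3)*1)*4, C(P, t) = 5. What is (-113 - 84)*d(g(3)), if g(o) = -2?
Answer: -5516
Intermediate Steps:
Z = 20 (Z = (5*1)*4 = 5*4 = 20)
d(F) = 20 + 2*F**2 (d(F) = (F**2 + F*F) + 20 = (F**2 + F**2) + 20 = 2*F**2 + 20 = 20 + 2*F**2)
(-113 - 84)*d(g(3)) = (-113 - 84)*(20 + 2*(-2)**2) = -197*(20 + 2*4) = -197*(20 + 8) = -197*28 = -5516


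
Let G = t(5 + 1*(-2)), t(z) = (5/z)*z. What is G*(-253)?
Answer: -1265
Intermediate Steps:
t(z) = 5
G = 5
G*(-253) = 5*(-253) = -1265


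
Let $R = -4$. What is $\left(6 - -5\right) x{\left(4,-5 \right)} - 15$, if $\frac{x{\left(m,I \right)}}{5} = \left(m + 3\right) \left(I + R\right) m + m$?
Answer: $-13655$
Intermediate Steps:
$x{\left(m,I \right)} = 5 m + 5 m \left(-4 + I\right) \left(3 + m\right)$ ($x{\left(m,I \right)} = 5 \left(\left(m + 3\right) \left(I - 4\right) m + m\right) = 5 \left(\left(3 + m\right) \left(-4 + I\right) m + m\right) = 5 \left(\left(-4 + I\right) \left(3 + m\right) m + m\right) = 5 \left(m \left(-4 + I\right) \left(3 + m\right) + m\right) = 5 \left(m + m \left(-4 + I\right) \left(3 + m\right)\right) = 5 m + 5 m \left(-4 + I\right) \left(3 + m\right)$)
$\left(6 - -5\right) x{\left(4,-5 \right)} - 15 = \left(6 - -5\right) 5 \cdot 4 \left(-11 - 16 + 3 \left(-5\right) - 20\right) - 15 = \left(6 + 5\right) 5 \cdot 4 \left(-11 - 16 - 15 - 20\right) - 15 = 11 \cdot 5 \cdot 4 \left(-62\right) - 15 = 11 \left(-1240\right) - 15 = -13640 - 15 = -13655$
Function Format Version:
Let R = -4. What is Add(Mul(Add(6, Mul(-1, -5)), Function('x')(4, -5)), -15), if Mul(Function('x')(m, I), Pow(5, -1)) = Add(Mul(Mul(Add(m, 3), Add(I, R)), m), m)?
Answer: -13655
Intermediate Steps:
Function('x')(m, I) = Add(Mul(5, m), Mul(5, m, Add(-4, I), Add(3, m))) (Function('x')(m, I) = Mul(5, Add(Mul(Mul(Add(m, 3), Add(I, -4)), m), m)) = Mul(5, Add(Mul(Mul(Add(3, m), Add(-4, I)), m), m)) = Mul(5, Add(Mul(Mul(Add(-4, I), Add(3, m)), m), m)) = Mul(5, Add(Mul(m, Add(-4, I), Add(3, m)), m)) = Mul(5, Add(m, Mul(m, Add(-4, I), Add(3, m)))) = Add(Mul(5, m), Mul(5, m, Add(-4, I), Add(3, m))))
Add(Mul(Add(6, Mul(-1, -5)), Function('x')(4, -5)), -15) = Add(Mul(Add(6, Mul(-1, -5)), Mul(5, 4, Add(-11, Mul(-4, 4), Mul(3, -5), Mul(-5, 4)))), -15) = Add(Mul(Add(6, 5), Mul(5, 4, Add(-11, -16, -15, -20))), -15) = Add(Mul(11, Mul(5, 4, -62)), -15) = Add(Mul(11, -1240), -15) = Add(-13640, -15) = -13655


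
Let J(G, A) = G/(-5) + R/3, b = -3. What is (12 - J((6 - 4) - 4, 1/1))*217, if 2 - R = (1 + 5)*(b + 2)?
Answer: 29078/15 ≈ 1938.5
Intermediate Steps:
R = 8 (R = 2 - (1 + 5)*(-3 + 2) = 2 - 6*(-1) = 2 - 1*(-6) = 2 + 6 = 8)
J(G, A) = 8/3 - G/5 (J(G, A) = G/(-5) + 8/3 = G*(-⅕) + 8*(⅓) = -G/5 + 8/3 = 8/3 - G/5)
(12 - J((6 - 4) - 4, 1/1))*217 = (12 - (8/3 - ((6 - 4) - 4)/5))*217 = (12 - (8/3 - (2 - 4)/5))*217 = (12 - (8/3 - ⅕*(-2)))*217 = (12 - (8/3 + ⅖))*217 = (12 - 1*46/15)*217 = (12 - 46/15)*217 = (134/15)*217 = 29078/15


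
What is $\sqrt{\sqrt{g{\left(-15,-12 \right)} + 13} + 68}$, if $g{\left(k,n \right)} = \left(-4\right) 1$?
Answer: $\sqrt{71} \approx 8.4261$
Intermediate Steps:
$g{\left(k,n \right)} = -4$
$\sqrt{\sqrt{g{\left(-15,-12 \right)} + 13} + 68} = \sqrt{\sqrt{-4 + 13} + 68} = \sqrt{\sqrt{9} + 68} = \sqrt{3 + 68} = \sqrt{71}$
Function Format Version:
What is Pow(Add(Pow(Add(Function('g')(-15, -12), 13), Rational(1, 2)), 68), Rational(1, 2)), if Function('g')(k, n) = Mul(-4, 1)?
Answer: Pow(71, Rational(1, 2)) ≈ 8.4261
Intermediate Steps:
Function('g')(k, n) = -4
Pow(Add(Pow(Add(Function('g')(-15, -12), 13), Rational(1, 2)), 68), Rational(1, 2)) = Pow(Add(Pow(Add(-4, 13), Rational(1, 2)), 68), Rational(1, 2)) = Pow(Add(Pow(9, Rational(1, 2)), 68), Rational(1, 2)) = Pow(Add(3, 68), Rational(1, 2)) = Pow(71, Rational(1, 2))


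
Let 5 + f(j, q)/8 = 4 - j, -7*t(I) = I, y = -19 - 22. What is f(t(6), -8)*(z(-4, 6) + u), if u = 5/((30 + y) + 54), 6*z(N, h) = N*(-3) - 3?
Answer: -556/301 ≈ -1.8472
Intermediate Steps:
y = -41
t(I) = -I/7
z(N, h) = -½ - N/2 (z(N, h) = (N*(-3) - 3)/6 = (-3*N - 3)/6 = (-3 - 3*N)/6 = -½ - N/2)
f(j, q) = -8 - 8*j (f(j, q) = -40 + 8*(4 - j) = -40 + (32 - 8*j) = -8 - 8*j)
u = 5/43 (u = 5/((30 - 41) + 54) = 5/(-11 + 54) = 5/43 ≈ 0.11628)
f(t(6), -8)*(z(-4, 6) + u) = (-8 - (-8)*6/7)*((-½ - ½*(-4)) + 5/43) = (-8 - 8*(-6/7))*((-½ + 2) + 5/43) = (-8 + 48/7)*(3/2 + 5/43) = -8/7*139/86 = -556/301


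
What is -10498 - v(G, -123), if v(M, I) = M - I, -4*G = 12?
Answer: -10618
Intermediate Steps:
G = -3 (G = -¼*12 = -3)
-10498 - v(G, -123) = -10498 - (-3 - 1*(-123)) = -10498 - (-3 + 123) = -10498 - 1*120 = -10498 - 120 = -10618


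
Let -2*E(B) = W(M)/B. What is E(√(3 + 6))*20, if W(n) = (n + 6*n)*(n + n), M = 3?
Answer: -420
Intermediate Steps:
W(n) = 14*n² (W(n) = (7*n)*(2*n) = 14*n²)
E(B) = -63/B (E(B) = -14*3²/(2*B) = -14*9/(2*B) = -63/B)
E(√(3 + 6))*20 = -63/√(3 + 6)*20 = -63/(√9)*20 = -63/3*20 = -63*⅓*20 = -21*20 = -420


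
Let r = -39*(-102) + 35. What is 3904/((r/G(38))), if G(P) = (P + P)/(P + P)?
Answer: 3904/4013 ≈ 0.97284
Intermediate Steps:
G(P) = 1 (G(P) = (2*P)/((2*P)) = (2*P)*(1/(2*P)) = 1)
r = 4013 (r = 3978 + 35 = 4013)
3904/((r/G(38))) = 3904/((4013/1)) = 3904/((4013*1)) = 3904/4013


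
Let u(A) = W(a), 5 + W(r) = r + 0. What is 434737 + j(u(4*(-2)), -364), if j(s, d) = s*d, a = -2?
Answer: 437285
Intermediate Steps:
W(r) = -5 + r (W(r) = -5 + (r + 0) = -5 + r)
u(A) = -7 (u(A) = -5 - 2 = -7)
j(s, d) = d*s
434737 + j(u(4*(-2)), -364) = 434737 - 364*(-7) = 434737 + 2548 = 437285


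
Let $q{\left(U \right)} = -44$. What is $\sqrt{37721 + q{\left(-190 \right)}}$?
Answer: $\sqrt{37677} \approx 194.11$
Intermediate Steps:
$\sqrt{37721 + q{\left(-190 \right)}} = \sqrt{37721 - 44} = \sqrt{37677}$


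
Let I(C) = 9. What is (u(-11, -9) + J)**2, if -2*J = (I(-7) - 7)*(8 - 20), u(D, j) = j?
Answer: 9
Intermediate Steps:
J = 12 (J = -(9 - 7)*(8 - 20)/2 = -(-12) = -1/2*(-24) = 12)
(u(-11, -9) + J)**2 = (-9 + 12)**2 = 3**2 = 9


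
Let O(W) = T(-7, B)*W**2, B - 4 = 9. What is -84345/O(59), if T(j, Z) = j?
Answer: 84345/24367 ≈ 3.4614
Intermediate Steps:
B = 13 (B = 4 + 9 = 13)
O(W) = -7*W**2
-84345/O(59) = -84345/((-7*59**2)) = -84345/((-7*3481)) = -84345/(-24367) = -84345*(-1/24367) = 84345/24367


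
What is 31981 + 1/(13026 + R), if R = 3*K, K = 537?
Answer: 468105898/14637 ≈ 31981.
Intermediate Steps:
R = 1611 (R = 3*537 = 1611)
31981 + 1/(13026 + R) = 31981 + 1/(13026 + 1611) = 31981 + 1/14637 = 468105898/14637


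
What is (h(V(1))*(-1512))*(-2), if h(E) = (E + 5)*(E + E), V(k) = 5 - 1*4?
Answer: 36288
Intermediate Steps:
V(k) = 1 (V(k) = 5 - 4 = 1)
h(E) = 2*E*(5 + E) (h(E) = (5 + E)*(2*E) = 2*E*(5 + E))
(h(V(1))*(-1512))*(-2) = ((2*1*(5 + 1))*(-1512))*(-2) = ((2*1*6)*(-1512))*(-2) = (12*(-1512))*(-2) = -18144*(-2) = 36288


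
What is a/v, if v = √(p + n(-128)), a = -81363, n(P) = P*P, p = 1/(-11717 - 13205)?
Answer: -733*√151700214/14203 ≈ -635.65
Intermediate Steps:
p = -1/24922 (p = 1/(-24922) = -1/24922 ≈ -4.0125e-5)
n(P) = P²
v = 259*√151700214/24922 (v = √(-1/24922 + (-128)²) = √(-1/24922 + 16384) = √(408322047/24922) = 259*√151700214/24922 ≈ 128.00)
a/v = -81363*√151700214/1576533 = -733*√151700214/14203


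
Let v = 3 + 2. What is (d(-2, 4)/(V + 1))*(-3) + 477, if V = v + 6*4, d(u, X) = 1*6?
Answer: 2382/5 ≈ 476.40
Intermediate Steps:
v = 5
d(u, X) = 6
V = 29 (V = 5 + 6*4 = 5 + 24 = 29)
(d(-2, 4)/(V + 1))*(-3) + 477 = (6/(29 + 1))*(-3) + 477 = (6/30)*(-3) + 477 = ((1/30)*6)*(-3) + 477 = (1/5)*(-3) + 477 = -3/5 + 477 = 2382/5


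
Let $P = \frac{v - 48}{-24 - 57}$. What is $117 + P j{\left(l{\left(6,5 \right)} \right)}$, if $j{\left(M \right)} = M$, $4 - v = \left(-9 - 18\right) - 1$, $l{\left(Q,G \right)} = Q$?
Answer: $\frac{3191}{27} \approx 118.19$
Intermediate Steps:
$v = 32$ ($v = 4 - \left(\left(-9 - 18\right) - 1\right) = 4 - \left(-27 - 1\right) = 4 - -28 = 4 + 28 = 32$)
$P = \frac{16}{81}$ ($P = \frac{32 - 48}{-24 - 57} = - \frac{16}{-81} = \left(-16\right) \left(- \frac{1}{81}\right) = \frac{16}{81} \approx 0.19753$)
$117 + P j{\left(l{\left(6,5 \right)} \right)} = 117 + \frac{16}{81} \cdot 6 = 117 + \frac{32}{27} = \frac{3191}{27}$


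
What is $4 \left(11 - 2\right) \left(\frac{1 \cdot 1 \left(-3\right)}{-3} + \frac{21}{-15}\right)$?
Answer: $- \frac{72}{5} \approx -14.4$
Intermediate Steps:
$4 \left(11 - 2\right) \left(\frac{1 \cdot 1 \left(-3\right)}{-3} + \frac{21}{-15}\right) = 4 \cdot 9 \left(1 \left(-3\right) \left(- \frac{1}{3}\right) + 21 \left(- \frac{1}{15}\right)\right) = 36 \left(\left(-3\right) \left(- \frac{1}{3}\right) - \frac{7}{5}\right) = 36 \left(1 - \frac{7}{5}\right) = 36 \left(- \frac{2}{5}\right) = - \frac{72}{5}$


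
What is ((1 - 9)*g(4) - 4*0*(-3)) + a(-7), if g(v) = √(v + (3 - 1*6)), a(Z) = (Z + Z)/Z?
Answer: -6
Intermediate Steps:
a(Z) = 2 (a(Z) = (2*Z)/Z = 2)
g(v) = √(-3 + v) (g(v) = √(v + (3 - 6)) = √(v - 3) = √(-3 + v))
((1 - 9)*g(4) - 4*0*(-3)) + a(-7) = ((1 - 9)*√(-3 + 4) - 4*0*(-3)) + 2 = (-8*√1 + 0*(-3)) + 2 = (-8*1 + 0) + 2 = (-8 + 0) + 2 = -8 + 2 = -6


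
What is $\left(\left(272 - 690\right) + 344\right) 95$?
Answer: $-7030$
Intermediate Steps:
$\left(\left(272 - 690\right) + 344\right) 95 = \left(-418 + 344\right) 95 = \left(-74\right) 95 = -7030$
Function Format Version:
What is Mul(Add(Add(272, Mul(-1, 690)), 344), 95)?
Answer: -7030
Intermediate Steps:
Mul(Add(Add(272, Mul(-1, 690)), 344), 95) = Mul(Add(Add(272, -690), 344), 95) = Mul(Add(-418, 344), 95) = Mul(-74, 95) = -7030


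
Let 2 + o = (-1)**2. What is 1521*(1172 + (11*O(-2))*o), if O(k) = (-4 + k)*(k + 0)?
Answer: 1581840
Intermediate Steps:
O(k) = k*(-4 + k) (O(k) = (-4 + k)*k = k*(-4 + k))
o = -1 (o = -2 + (-1)**2 = -2 + 1 = -1)
1521*(1172 + (11*O(-2))*o) = 1521*(1172 + (11*(-2*(-4 - 2)))*(-1)) = 1521*(1172 + (11*(-2*(-6)))*(-1)) = 1521*(1172 + (11*12)*(-1)) = 1521*(1172 + 132*(-1)) = 1521*(1172 - 132) = 1521*1040 = 1581840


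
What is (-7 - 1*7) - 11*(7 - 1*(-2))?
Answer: -113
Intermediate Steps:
(-7 - 1*7) - 11*(7 - 1*(-2)) = (-7 - 7) - 11*(7 + 2) = -14 - 11*9 = -14 - 99 = -113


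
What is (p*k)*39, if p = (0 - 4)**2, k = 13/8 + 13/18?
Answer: 4394/3 ≈ 1464.7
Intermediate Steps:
k = 169/72 (k = 13*(1/8) + 13*(1/18) = 13/8 + 13/18 = 169/72 ≈ 2.3472)
p = 16 (p = (-4)**2 = 16)
(p*k)*39 = (16*(169/72))*39 = (338/9)*39 = 4394/3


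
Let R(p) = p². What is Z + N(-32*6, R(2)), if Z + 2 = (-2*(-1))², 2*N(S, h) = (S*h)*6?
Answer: -2302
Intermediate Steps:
N(S, h) = 3*S*h (N(S, h) = ((S*h)*6)/2 = (6*S*h)/2 = 3*S*h)
Z = 2 (Z = -2 + (-2*(-1))² = -2 + 2² = -2 + 4 = 2)
Z + N(-32*6, R(2)) = 2 + 3*(-32*6)*2² = 2 + 3*(-192)*4 = 2 - 2304 = -2302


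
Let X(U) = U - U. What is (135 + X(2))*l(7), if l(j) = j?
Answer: 945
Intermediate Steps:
X(U) = 0
(135 + X(2))*l(7) = (135 + 0)*7 = 135*7 = 945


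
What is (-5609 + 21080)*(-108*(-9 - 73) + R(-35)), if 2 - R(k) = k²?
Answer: 118090143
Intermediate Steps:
R(k) = 2 - k²
(-5609 + 21080)*(-108*(-9 - 73) + R(-35)) = (-5609 + 21080)*(-108*(-9 - 73) + (2 - 1*(-35)²)) = 15471*(-108*(-82) + (2 - 1*1225)) = 15471*(8856 + (2 - 1225)) = 15471*(8856 - 1223) = 15471*7633 = 118090143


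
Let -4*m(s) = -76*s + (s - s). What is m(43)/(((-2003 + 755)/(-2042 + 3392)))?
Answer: -183825/208 ≈ -883.77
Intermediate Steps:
m(s) = 19*s (m(s) = -(-76*s + (s - s))/4 = -(-76*s + 0)/4 = -(-19)*s = 19*s)
m(43)/(((-2003 + 755)/(-2042 + 3392))) = (19*43)/(((-2003 + 755)/(-2042 + 3392))) = 817/((-1248/1350)) = 817/((-1248*1/1350)) = 817/(-208/225) = 817*(-225/208) = -183825/208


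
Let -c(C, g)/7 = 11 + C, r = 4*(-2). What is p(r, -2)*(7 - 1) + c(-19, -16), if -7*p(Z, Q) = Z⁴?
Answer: -24184/7 ≈ -3454.9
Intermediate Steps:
r = -8
c(C, g) = -77 - 7*C (c(C, g) = -7*(11 + C) = -77 - 7*C)
p(Z, Q) = -Z⁴/7
p(r, -2)*(7 - 1) + c(-19, -16) = (-⅐*(-8)⁴)*(7 - 1) + (-77 - 7*(-19)) = -⅐*4096*6 + (-77 + 133) = -4096/7*6 + 56 = -24576/7 + 56 = -24184/7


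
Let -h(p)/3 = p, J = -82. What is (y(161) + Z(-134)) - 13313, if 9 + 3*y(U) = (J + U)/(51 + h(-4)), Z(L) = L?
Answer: -2541971/189 ≈ -13450.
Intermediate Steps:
h(p) = -3*p
y(U) = -649/189 + U/189 (y(U) = -3 + ((-82 + U)/(51 - 3*(-4)))/3 = -3 + ((-82 + U)/(51 + 12))/3 = -3 + ((-82 + U)/63)/3 = -3 + ((-82 + U)*(1/63))/3 = -3 + (-82/63 + U/63)/3 = -3 + (-82/189 + U/189) = -649/189 + U/189)
(y(161) + Z(-134)) - 13313 = ((-649/189 + (1/189)*161) - 134) - 13313 = ((-649/189 + 23/27) - 134) - 13313 = (-488/189 - 134) - 13313 = -25814/189 - 13313 = -2541971/189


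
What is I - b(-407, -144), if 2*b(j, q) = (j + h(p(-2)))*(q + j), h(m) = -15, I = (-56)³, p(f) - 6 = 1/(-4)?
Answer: -291877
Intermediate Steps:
p(f) = 23/4 (p(f) = 6 + 1/(-4) = 6 - ¼ = 23/4)
I = -175616
b(j, q) = (-15 + j)*(j + q)/2 (b(j, q) = ((j - 15)*(q + j))/2 = ((-15 + j)*(j + q))/2 = (-15 + j)*(j + q)/2)
I - b(-407, -144) = -175616 - ((½)*(-407)² - 15/2*(-407) - 15/2*(-144) + (½)*(-407)*(-144)) = -175616 - ((½)*165649 + 6105/2 + 1080 + 29304) = -175616 - (165649/2 + 6105/2 + 1080 + 29304) = -175616 - 1*116261 = -175616 - 116261 = -291877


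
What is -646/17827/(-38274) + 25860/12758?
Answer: 691509653/341155299 ≈ 2.0270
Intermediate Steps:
-646/17827/(-38274) + 25860/12758 = -646*1/17827*(-1/38274) + 25860*(1/12758) = -646/17827*(-1/38274) + 12930/6379 = 323/341155299 + 12930/6379 = 691509653/341155299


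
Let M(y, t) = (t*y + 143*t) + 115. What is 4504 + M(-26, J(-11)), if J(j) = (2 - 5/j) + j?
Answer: 39811/11 ≈ 3619.2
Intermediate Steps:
J(j) = 2 + j - 5/j
M(y, t) = 115 + 143*t + t*y (M(y, t) = (143*t + t*y) + 115 = 115 + 143*t + t*y)
4504 + M(-26, J(-11)) = 4504 + (115 + 143*(2 - 11 - 5/(-11)) + (2 - 11 - 5/(-11))*(-26)) = 4504 + (115 + 143*(2 - 11 - 5*(-1/11)) + (2 - 11 - 5*(-1/11))*(-26)) = 4504 + (115 + 143*(2 - 11 + 5/11) + (2 - 11 + 5/11)*(-26)) = 4504 + (115 + 143*(-94/11) - 94/11*(-26)) = 4504 + (115 - 1222 + 2444/11) = 4504 - 9733/11 = 39811/11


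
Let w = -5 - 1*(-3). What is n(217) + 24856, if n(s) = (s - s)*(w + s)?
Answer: 24856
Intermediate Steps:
w = -2 (w = -5 + 3 = -2)
n(s) = 0 (n(s) = (s - s)*(-2 + s) = 0*(-2 + s) = 0)
n(217) + 24856 = 0 + 24856 = 24856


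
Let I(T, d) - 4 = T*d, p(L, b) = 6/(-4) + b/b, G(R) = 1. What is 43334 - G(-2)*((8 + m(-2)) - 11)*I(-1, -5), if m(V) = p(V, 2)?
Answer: 86731/2 ≈ 43366.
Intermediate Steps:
p(L, b) = -½ (p(L, b) = 6*(-¼) + 1 = -3/2 + 1 = -½)
m(V) = -½
I(T, d) = 4 + T*d
43334 - G(-2)*((8 + m(-2)) - 11)*I(-1, -5) = 43334 - 1*((8 - ½) - 11)*(4 - 1*(-5)) = 43334 - 1*(15/2 - 11)*(4 + 5) = 43334 - 1*(-7/2)*9 = 43334 - (-7)*9/2 = 43334 - 1*(-63/2) = 43334 + 63/2 = 86731/2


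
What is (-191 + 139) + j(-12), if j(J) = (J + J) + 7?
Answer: -69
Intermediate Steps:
j(J) = 7 + 2*J (j(J) = 2*J + 7 = 7 + 2*J)
(-191 + 139) + j(-12) = (-191 + 139) + (7 + 2*(-12)) = -52 + (7 - 24) = -52 - 17 = -69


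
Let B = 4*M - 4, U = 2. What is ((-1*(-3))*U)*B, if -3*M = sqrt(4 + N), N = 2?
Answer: -24 - 8*sqrt(6) ≈ -43.596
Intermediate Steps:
M = -sqrt(6)/3 (M = -sqrt(4 + 2)/3 = -sqrt(6)/3 ≈ -0.81650)
B = -4 - 4*sqrt(6)/3 (B = 4*(-sqrt(6)/3) - 4 = -4*sqrt(6)/3 - 4 = -4 - 4*sqrt(6)/3 ≈ -7.2660)
((-1*(-3))*U)*B = (-1*(-3)*2)*(-4 - 4*sqrt(6)/3) = (3*2)*(-4 - 4*sqrt(6)/3) = 6*(-4 - 4*sqrt(6)/3) = -24 - 8*sqrt(6)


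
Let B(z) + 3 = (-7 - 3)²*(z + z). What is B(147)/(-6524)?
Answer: -29397/6524 ≈ -4.5060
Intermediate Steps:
B(z) = -3 + 200*z (B(z) = -3 + (-7 - 3)²*(z + z) = -3 + (-10)²*(2*z) = -3 + 100*(2*z) = -3 + 200*z)
B(147)/(-6524) = (-3 + 200*147)/(-6524) = (-3 + 29400)*(-1/6524) = 29397*(-1/6524) = -29397/6524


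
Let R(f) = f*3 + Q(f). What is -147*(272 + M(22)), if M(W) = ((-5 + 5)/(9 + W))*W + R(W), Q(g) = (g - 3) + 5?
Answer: -53214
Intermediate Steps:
Q(g) = 2 + g (Q(g) = (-3 + g) + 5 = 2 + g)
R(f) = 2 + 4*f (R(f) = f*3 + (2 + f) = 3*f + (2 + f) = 2 + 4*f)
M(W) = 2 + 4*W (M(W) = ((-5 + 5)/(9 + W))*W + (2 + 4*W) = (0/(9 + W))*W + (2 + 4*W) = 0*W + (2 + 4*W) = 0 + (2 + 4*W) = 2 + 4*W)
-147*(272 + M(22)) = -147*(272 + (2 + 4*22)) = -147*(272 + (2 + 88)) = -147*(272 + 90) = -147*362 = -53214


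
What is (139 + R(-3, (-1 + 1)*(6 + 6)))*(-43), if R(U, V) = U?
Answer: -5848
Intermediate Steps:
(139 + R(-3, (-1 + 1)*(6 + 6)))*(-43) = (139 - 3)*(-43) = 136*(-43) = -5848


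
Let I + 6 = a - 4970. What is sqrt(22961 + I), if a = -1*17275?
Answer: sqrt(710) ≈ 26.646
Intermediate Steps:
a = -17275
I = -22251 (I = -6 + (-17275 - 4970) = -6 - 22245 = -22251)
sqrt(22961 + I) = sqrt(22961 - 22251) = sqrt(710)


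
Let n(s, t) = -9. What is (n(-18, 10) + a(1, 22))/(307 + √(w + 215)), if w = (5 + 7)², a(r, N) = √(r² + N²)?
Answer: -2763/93890 - √174115/93890 + 9*√359/93890 + 307*√485/93890 ≈ 0.039953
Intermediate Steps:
a(r, N) = √(N² + r²)
w = 144 (w = 12² = 144)
(n(-18, 10) + a(1, 22))/(307 + √(w + 215)) = (-9 + √(22² + 1²))/(307 + √(144 + 215)) = (-9 + √(484 + 1))/(307 + √359) = (-9 + √485)/(307 + √359)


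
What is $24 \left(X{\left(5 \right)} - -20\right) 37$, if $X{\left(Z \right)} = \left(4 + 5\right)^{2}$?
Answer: $89688$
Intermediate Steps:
$X{\left(Z \right)} = 81$ ($X{\left(Z \right)} = 9^{2} = 81$)
$24 \left(X{\left(5 \right)} - -20\right) 37 = 24 \left(81 - -20\right) 37 = 24 \left(81 + 20\right) 37 = 24 \cdot 101 \cdot 37 = 2424 \cdot 37 = 89688$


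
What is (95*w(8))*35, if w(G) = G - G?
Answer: 0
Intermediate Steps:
w(G) = 0
(95*w(8))*35 = (95*0)*35 = 0*35 = 0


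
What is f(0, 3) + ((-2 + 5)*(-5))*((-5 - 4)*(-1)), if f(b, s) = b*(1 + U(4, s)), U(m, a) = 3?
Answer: -135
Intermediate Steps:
f(b, s) = 4*b (f(b, s) = b*(1 + 3) = b*4 = 4*b)
f(0, 3) + ((-2 + 5)*(-5))*((-5 - 4)*(-1)) = 4*0 + ((-2 + 5)*(-5))*((-5 - 4)*(-1)) = 0 + (3*(-5))*(-9*(-1)) = 0 - 15*9 = 0 - 135 = -135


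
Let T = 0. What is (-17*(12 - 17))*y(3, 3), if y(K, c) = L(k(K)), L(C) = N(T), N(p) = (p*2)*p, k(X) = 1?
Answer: 0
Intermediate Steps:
N(p) = 2*p² (N(p) = (2*p)*p = 2*p²)
L(C) = 0 (L(C) = 2*0² = 2*0 = 0)
y(K, c) = 0
(-17*(12 - 17))*y(3, 3) = -17*(12 - 17)*0 = -17*(-5)*0 = 85*0 = 0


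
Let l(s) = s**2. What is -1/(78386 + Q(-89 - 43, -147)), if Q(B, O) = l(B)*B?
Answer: 1/2221582 ≈ 4.5013e-7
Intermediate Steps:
Q(B, O) = B**3 (Q(B, O) = B**2*B = B**3)
-1/(78386 + Q(-89 - 43, -147)) = -1/(78386 + (-89 - 43)**3) = -1/(78386 + (-132)**3) = -1/(78386 - 2299968) = -1/(-2221582) = -1*(-1/2221582) = 1/2221582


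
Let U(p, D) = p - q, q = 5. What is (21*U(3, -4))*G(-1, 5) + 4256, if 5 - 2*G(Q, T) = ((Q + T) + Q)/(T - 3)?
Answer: 8365/2 ≈ 4182.5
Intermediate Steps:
G(Q, T) = 5/2 - (T + 2*Q)/(2*(-3 + T)) (G(Q, T) = 5/2 - ((Q + T) + Q)/(2*(T - 3)) = 5/2 - (T + 2*Q)/(2*(-3 + T)))
U(p, D) = -5 + p (U(p, D) = p - 1*5 = p - 5 = -5 + p)
(21*U(3, -4))*G(-1, 5) + 4256 = (21*(-5 + 3))*((-15/2 - 1*(-1) + 2*5)/(-3 + 5)) + 4256 = (21*(-2))*((-15/2 + 1 + 10)/2) + 4256 = -21*7/2 + 4256 = -42*7/4 + 4256 = -147/2 + 4256 = 8365/2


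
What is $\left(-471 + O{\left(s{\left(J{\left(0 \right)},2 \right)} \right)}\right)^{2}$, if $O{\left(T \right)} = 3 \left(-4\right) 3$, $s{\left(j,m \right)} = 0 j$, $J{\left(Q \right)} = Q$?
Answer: $257049$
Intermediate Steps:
$s{\left(j,m \right)} = 0$
$O{\left(T \right)} = -36$ ($O{\left(T \right)} = \left(-12\right) 3 = -36$)
$\left(-471 + O{\left(s{\left(J{\left(0 \right)},2 \right)} \right)}\right)^{2} = \left(-471 - 36\right)^{2} = \left(-507\right)^{2} = 257049$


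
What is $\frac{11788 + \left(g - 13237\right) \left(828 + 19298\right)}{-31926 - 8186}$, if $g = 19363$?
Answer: $- \frac{7706479}{2507} \approx -3074.0$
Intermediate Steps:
$\frac{11788 + \left(g - 13237\right) \left(828 + 19298\right)}{-31926 - 8186} = \frac{11788 + \left(19363 - 13237\right) \left(828 + 19298\right)}{-31926 - 8186} = \frac{11788 + 6126 \cdot 20126}{-40112} = \left(11788 + 123291876\right) \left(- \frac{1}{40112}\right) = 123303664 \left(- \frac{1}{40112}\right) = - \frac{7706479}{2507}$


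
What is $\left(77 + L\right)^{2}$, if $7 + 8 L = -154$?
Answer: $\frac{207025}{64} \approx 3234.8$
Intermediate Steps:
$L = - \frac{161}{8}$ ($L = - \frac{7}{8} + \frac{1}{8} \left(-154\right) = - \frac{7}{8} - \frac{77}{4} = - \frac{161}{8} \approx -20.125$)
$\left(77 + L\right)^{2} = \left(77 - \frac{161}{8}\right)^{2} = \left(\frac{455}{8}\right)^{2} = \frac{207025}{64}$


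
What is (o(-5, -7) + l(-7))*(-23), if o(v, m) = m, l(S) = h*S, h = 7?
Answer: 1288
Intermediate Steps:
l(S) = 7*S
(o(-5, -7) + l(-7))*(-23) = (-7 + 7*(-7))*(-23) = (-7 - 49)*(-23) = -56*(-23) = 1288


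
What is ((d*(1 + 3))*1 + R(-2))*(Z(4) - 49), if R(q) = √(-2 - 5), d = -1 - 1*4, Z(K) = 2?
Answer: 940 - 47*I*√7 ≈ 940.0 - 124.35*I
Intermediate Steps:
d = -5 (d = -1 - 4 = -5)
R(q) = I*√7 (R(q) = √(-7) = I*√7)
((d*(1 + 3))*1 + R(-2))*(Z(4) - 49) = (-5*(1 + 3)*1 + I*√7)*(2 - 49) = (-5*4*1 + I*√7)*(-47) = (-20*1 + I*√7)*(-47) = (-20 + I*√7)*(-47) = 940 - 47*I*√7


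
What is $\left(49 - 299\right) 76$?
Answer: $-19000$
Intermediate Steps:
$\left(49 - 299\right) 76 = \left(-250\right) 76 = -19000$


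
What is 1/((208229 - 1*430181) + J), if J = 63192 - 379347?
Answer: -1/538107 ≈ -1.8584e-6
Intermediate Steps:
J = -316155
1/((208229 - 1*430181) + J) = 1/((208229 - 1*430181) - 316155) = 1/((208229 - 430181) - 316155) = 1/(-221952 - 316155) = 1/(-538107) = -1/538107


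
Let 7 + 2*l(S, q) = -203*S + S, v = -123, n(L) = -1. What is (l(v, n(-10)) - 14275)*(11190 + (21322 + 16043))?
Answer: -180187605/2 ≈ -9.0094e+7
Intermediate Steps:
l(S, q) = -7/2 - 101*S (l(S, q) = -7/2 + (-203*S + S)/2 = -7/2 + (-202*S)/2 = -7/2 - 101*S)
(l(v, n(-10)) - 14275)*(11190 + (21322 + 16043)) = ((-7/2 - 101*(-123)) - 14275)*(11190 + (21322 + 16043)) = ((-7/2 + 12423) - 14275)*(11190 + 37365) = (24839/2 - 14275)*48555 = -3711/2*48555 = -180187605/2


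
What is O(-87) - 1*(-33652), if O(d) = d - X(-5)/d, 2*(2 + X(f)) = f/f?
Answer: 1946769/58 ≈ 33565.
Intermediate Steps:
X(f) = -3/2 (X(f) = -2 + (f/f)/2 = -2 + (½)*1 = -2 + ½ = -3/2)
O(d) = d + 3/(2*d) (O(d) = d - (-3)/(2*d) = d + 3/(2*d))
O(-87) - 1*(-33652) = (-87 + (3/2)/(-87)) - 1*(-33652) = (-87 + (3/2)*(-1/87)) + 33652 = (-87 - 1/58) + 33652 = -5047/58 + 33652 = 1946769/58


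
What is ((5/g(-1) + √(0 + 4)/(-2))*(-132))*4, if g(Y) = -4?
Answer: 1188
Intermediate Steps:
((5/g(-1) + √(0 + 4)/(-2))*(-132))*4 = ((5/(-4) + √(0 + 4)/(-2))*(-132))*4 = ((5*(-¼) + √4*(-½))*(-132))*4 = ((-5/4 + 2*(-½))*(-132))*4 = ((-5/4 - 1)*(-132))*4 = -9/4*(-132)*4 = 297*4 = 1188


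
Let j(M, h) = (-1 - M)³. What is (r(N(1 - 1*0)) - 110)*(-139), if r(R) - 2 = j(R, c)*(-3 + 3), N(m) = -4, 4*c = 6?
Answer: 15012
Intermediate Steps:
c = 3/2 (c = (¼)*6 = 3/2 ≈ 1.5000)
r(R) = 2 (r(R) = 2 + (-(1 + R)³)*(-3 + 3) = 2 - (1 + R)³*0 = 2 + 0 = 2)
(r(N(1 - 1*0)) - 110)*(-139) = (2 - 110)*(-139) = -108*(-139) = 15012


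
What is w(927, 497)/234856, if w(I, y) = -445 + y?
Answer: 13/58714 ≈ 0.00022141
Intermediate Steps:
w(927, 497)/234856 = (-445 + 497)/234856 = 52*(1/234856) = 13/58714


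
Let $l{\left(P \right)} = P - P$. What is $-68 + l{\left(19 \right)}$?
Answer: $-68$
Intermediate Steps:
$l{\left(P \right)} = 0$
$-68 + l{\left(19 \right)} = -68 + 0 = -68$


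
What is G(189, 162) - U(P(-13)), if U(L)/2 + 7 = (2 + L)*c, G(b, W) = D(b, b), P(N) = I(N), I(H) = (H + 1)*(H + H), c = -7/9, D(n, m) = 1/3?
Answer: 4525/9 ≈ 502.78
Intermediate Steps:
D(n, m) = ⅓ (D(n, m) = 1*(⅓) = ⅓)
c = -7/9 (c = -7*⅑ = -7/9 ≈ -0.77778)
I(H) = 2*H*(1 + H) (I(H) = (1 + H)*(2*H) = 2*H*(1 + H))
P(N) = 2*N*(1 + N)
G(b, W) = ⅓
U(L) = -154/9 - 14*L/9 (U(L) = -14 + 2*((2 + L)*(-7/9)) = -14 + 2*(-14/9 - 7*L/9) = -14 + (-28/9 - 14*L/9) = -154/9 - 14*L/9)
G(189, 162) - U(P(-13)) = ⅓ - (-154/9 - 28*(-13)*(1 - 13)/9) = ⅓ - (-154/9 - 28*(-13)*(-12)/9) = ⅓ - (-154/9 - 14/9*312) = ⅓ - (-154/9 - 1456/3) = ⅓ - 1*(-4522/9) = ⅓ + 4522/9 = 4525/9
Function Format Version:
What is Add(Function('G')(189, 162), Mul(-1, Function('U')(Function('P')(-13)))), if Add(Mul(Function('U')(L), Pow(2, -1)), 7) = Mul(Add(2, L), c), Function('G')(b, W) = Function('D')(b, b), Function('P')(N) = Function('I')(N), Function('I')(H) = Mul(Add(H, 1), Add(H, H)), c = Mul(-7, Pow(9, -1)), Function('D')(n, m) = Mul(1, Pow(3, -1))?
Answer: Rational(4525, 9) ≈ 502.78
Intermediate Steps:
Function('D')(n, m) = Rational(1, 3) (Function('D')(n, m) = Mul(1, Rational(1, 3)) = Rational(1, 3))
c = Rational(-7, 9) (c = Mul(-7, Rational(1, 9)) = Rational(-7, 9) ≈ -0.77778)
Function('I')(H) = Mul(2, H, Add(1, H)) (Function('I')(H) = Mul(Add(1, H), Mul(2, H)) = Mul(2, H, Add(1, H)))
Function('P')(N) = Mul(2, N, Add(1, N))
Function('G')(b, W) = Rational(1, 3)
Function('U')(L) = Add(Rational(-154, 9), Mul(Rational(-14, 9), L)) (Function('U')(L) = Add(-14, Mul(2, Mul(Add(2, L), Rational(-7, 9)))) = Add(-14, Mul(2, Add(Rational(-14, 9), Mul(Rational(-7, 9), L)))) = Add(-14, Add(Rational(-28, 9), Mul(Rational(-14, 9), L))) = Add(Rational(-154, 9), Mul(Rational(-14, 9), L)))
Add(Function('G')(189, 162), Mul(-1, Function('U')(Function('P')(-13)))) = Add(Rational(1, 3), Mul(-1, Add(Rational(-154, 9), Mul(Rational(-14, 9), Mul(2, -13, Add(1, -13)))))) = Add(Rational(1, 3), Mul(-1, Add(Rational(-154, 9), Mul(Rational(-14, 9), Mul(2, -13, -12))))) = Add(Rational(1, 3), Mul(-1, Add(Rational(-154, 9), Mul(Rational(-14, 9), 312)))) = Add(Rational(1, 3), Mul(-1, Add(Rational(-154, 9), Rational(-1456, 3)))) = Add(Rational(1, 3), Mul(-1, Rational(-4522, 9))) = Add(Rational(1, 3), Rational(4522, 9)) = Rational(4525, 9)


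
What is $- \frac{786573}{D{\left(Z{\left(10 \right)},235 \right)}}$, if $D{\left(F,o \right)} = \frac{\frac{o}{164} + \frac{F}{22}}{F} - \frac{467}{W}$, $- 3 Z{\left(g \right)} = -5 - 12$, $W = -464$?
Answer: $- \frac{2798224008624}{4641773} \approx -6.0284 \cdot 10^{5}$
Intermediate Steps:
$Z{\left(g \right)} = \frac{17}{3}$ ($Z{\left(g \right)} = - \frac{-5 - 12}{3} = \left(- \frac{1}{3}\right) \left(-17\right) = \frac{17}{3}$)
$D{\left(F,o \right)} = \frac{467}{464} + \frac{\frac{F}{22} + \frac{o}{164}}{F}$ ($D{\left(F,o \right)} = \frac{\frac{o}{164} + \frac{F}{22}}{F} - \frac{467}{-464} = \frac{o \frac{1}{164} + F \frac{1}{22}}{F} - - \frac{467}{464} = \frac{\frac{o}{164} + \frac{F}{22}}{F} + \frac{467}{464} = \frac{\frac{F}{22} + \frac{o}{164}}{F} + \frac{467}{464} = \frac{467}{464} + \frac{\frac{F}{22} + \frac{o}{164}}{F}$)
$- \frac{786573}{D{\left(Z{\left(10 \right)},235 \right)}} = - \frac{786573}{\frac{5369}{5104} + \frac{1}{164} \cdot 235 \frac{1}{\frac{17}{3}}} = - \frac{786573}{\frac{5369}{5104} + \frac{1}{164} \cdot 235 \cdot \frac{3}{17}} = - \frac{786573}{\frac{5369}{5104} + \frac{705}{2788}} = - \frac{786573}{\frac{4641773}{3557488}} = \left(-786573\right) \frac{3557488}{4641773} = - \frac{2798224008624}{4641773}$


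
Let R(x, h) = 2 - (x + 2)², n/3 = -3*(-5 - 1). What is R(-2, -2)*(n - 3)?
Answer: 102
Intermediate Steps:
n = 54 (n = 3*(-3*(-5 - 1)) = 3*(-3*(-6)) = 3*18 = 54)
R(x, h) = 2 - (2 + x)²
R(-2, -2)*(n - 3) = (2 - (2 - 2)²)*(54 - 3) = (2 - 1*0²)*51 = (2 - 1*0)*51 = (2 + 0)*51 = 2*51 = 102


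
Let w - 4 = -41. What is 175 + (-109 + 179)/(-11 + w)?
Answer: 4165/24 ≈ 173.54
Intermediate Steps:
w = -37 (w = 4 - 41 = -37)
175 + (-109 + 179)/(-11 + w) = 175 + (-109 + 179)/(-11 - 37) = 175 + 70/(-48) = 175 + 70*(-1/48) = 175 - 35/24 = 4165/24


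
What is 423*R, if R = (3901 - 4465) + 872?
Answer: 130284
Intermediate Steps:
R = 308 (R = -564 + 872 = 308)
423*R = 423*308 = 130284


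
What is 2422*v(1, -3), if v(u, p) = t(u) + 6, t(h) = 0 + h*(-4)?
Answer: 4844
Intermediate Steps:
t(h) = -4*h (t(h) = 0 - 4*h = -4*h)
v(u, p) = 6 - 4*u (v(u, p) = -4*u + 6 = 6 - 4*u)
2422*v(1, -3) = 2422*(6 - 4*1) = 2422*(6 - 4) = 2422*2 = 4844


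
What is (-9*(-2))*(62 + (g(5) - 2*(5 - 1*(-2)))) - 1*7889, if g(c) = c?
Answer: -6935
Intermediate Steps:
(-9*(-2))*(62 + (g(5) - 2*(5 - 1*(-2)))) - 1*7889 = (-9*(-2))*(62 + (5 - 2*(5 - 1*(-2)))) - 1*7889 = 18*(62 + (5 - 2*(5 + 2))) - 7889 = 18*(62 + (5 - 2*7)) - 7889 = 18*(62 + (5 - 14)) - 7889 = 18*(62 - 9) - 7889 = 18*53 - 7889 = 954 - 7889 = -6935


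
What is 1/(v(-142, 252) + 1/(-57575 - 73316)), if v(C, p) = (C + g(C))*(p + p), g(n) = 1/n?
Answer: -9293261/665133087851 ≈ -1.3972e-5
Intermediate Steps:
g(n) = 1/n
v(C, p) = 2*p*(C + 1/C) (v(C, p) = (C + 1/C)*(p + p) = (C + 1/C)*(2*p) = 2*p*(C + 1/C))
1/(v(-142, 252) + 1/(-57575 - 73316)) = 1/(2*252*(1 + (-142)**2)/(-142) + 1/(-57575 - 73316)) = 1/(2*252*(-1/142)*(1 + 20164) + 1/(-130891)) = 1/(2*252*(-1/142)*20165 - 1/130891) = 1/(-5081580/71 - 1/130891) = 1/(-665133087851/9293261) = -9293261/665133087851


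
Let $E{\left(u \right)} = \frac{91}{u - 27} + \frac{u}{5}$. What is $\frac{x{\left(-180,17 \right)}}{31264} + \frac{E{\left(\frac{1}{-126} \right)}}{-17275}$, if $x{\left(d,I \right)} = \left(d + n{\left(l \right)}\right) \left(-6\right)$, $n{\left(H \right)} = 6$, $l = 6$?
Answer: $\frac{4861401866939}{144735514623000} \approx 0.033588$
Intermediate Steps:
$x{\left(d,I \right)} = -36 - 6 d$ ($x{\left(d,I \right)} = \left(d + 6\right) \left(-6\right) = \left(6 + d\right) \left(-6\right) = -36 - 6 d$)
$E{\left(u \right)} = \frac{91}{-27 + u} + \frac{u}{5}$ ($E{\left(u \right)} = \frac{91}{-27 + u} + u \frac{1}{5} = \frac{91}{-27 + u} + \frac{u}{5}$)
$\frac{x{\left(-180,17 \right)}}{31264} + \frac{E{\left(\frac{1}{-126} \right)}}{-17275} = \frac{-36 - -1080}{31264} + \frac{\frac{1}{5} \frac{1}{-27 + \frac{1}{-126}} \left(455 + \left(\frac{1}{-126}\right)^{2} - \frac{27}{-126}\right)}{-17275} = \left(-36 + 1080\right) \frac{1}{31264} + \frac{455 + \left(- \frac{1}{126}\right)^{2} - - \frac{3}{14}}{5 \left(-27 - \frac{1}{126}\right)} \left(- \frac{1}{17275}\right) = 1044 \cdot \frac{1}{31264} + \frac{455 + \frac{1}{15876} + \frac{3}{14}}{5 \left(- \frac{3403}{126}\right)} \left(- \frac{1}{17275}\right) = \frac{261}{7816} + \frac{1}{5} \left(- \frac{126}{3403}\right) \frac{7226983}{15876} \left(- \frac{1}{17275}\right) = \frac{261}{7816} - - \frac{7226983}{37035699750} = \frac{261}{7816} + \frac{7226983}{37035699750} = \frac{4861401866939}{144735514623000}$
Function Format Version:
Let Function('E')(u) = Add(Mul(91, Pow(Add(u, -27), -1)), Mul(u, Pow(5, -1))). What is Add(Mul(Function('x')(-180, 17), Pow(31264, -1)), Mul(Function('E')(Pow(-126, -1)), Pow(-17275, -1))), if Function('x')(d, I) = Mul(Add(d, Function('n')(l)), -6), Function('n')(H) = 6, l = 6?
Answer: Rational(4861401866939, 144735514623000) ≈ 0.033588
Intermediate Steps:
Function('x')(d, I) = Add(-36, Mul(-6, d)) (Function('x')(d, I) = Mul(Add(d, 6), -6) = Mul(Add(6, d), -6) = Add(-36, Mul(-6, d)))
Function('E')(u) = Add(Mul(91, Pow(Add(-27, u), -1)), Mul(Rational(1, 5), u)) (Function('E')(u) = Add(Mul(91, Pow(Add(-27, u), -1)), Mul(u, Rational(1, 5))) = Add(Mul(91, Pow(Add(-27, u), -1)), Mul(Rational(1, 5), u)))
Add(Mul(Function('x')(-180, 17), Pow(31264, -1)), Mul(Function('E')(Pow(-126, -1)), Pow(-17275, -1))) = Add(Mul(Add(-36, Mul(-6, -180)), Pow(31264, -1)), Mul(Mul(Rational(1, 5), Pow(Add(-27, Pow(-126, -1)), -1), Add(455, Pow(Pow(-126, -1), 2), Mul(-27, Pow(-126, -1)))), Pow(-17275, -1))) = Add(Mul(Add(-36, 1080), Rational(1, 31264)), Mul(Mul(Rational(1, 5), Pow(Add(-27, Rational(-1, 126)), -1), Add(455, Pow(Rational(-1, 126), 2), Mul(-27, Rational(-1, 126)))), Rational(-1, 17275))) = Add(Mul(1044, Rational(1, 31264)), Mul(Mul(Rational(1, 5), Pow(Rational(-3403, 126), -1), Add(455, Rational(1, 15876), Rational(3, 14))), Rational(-1, 17275))) = Add(Rational(261, 7816), Mul(Mul(Rational(1, 5), Rational(-126, 3403), Rational(7226983, 15876)), Rational(-1, 17275))) = Add(Rational(261, 7816), Mul(Rational(-7226983, 2143890), Rational(-1, 17275))) = Add(Rational(261, 7816), Rational(7226983, 37035699750)) = Rational(4861401866939, 144735514623000)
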